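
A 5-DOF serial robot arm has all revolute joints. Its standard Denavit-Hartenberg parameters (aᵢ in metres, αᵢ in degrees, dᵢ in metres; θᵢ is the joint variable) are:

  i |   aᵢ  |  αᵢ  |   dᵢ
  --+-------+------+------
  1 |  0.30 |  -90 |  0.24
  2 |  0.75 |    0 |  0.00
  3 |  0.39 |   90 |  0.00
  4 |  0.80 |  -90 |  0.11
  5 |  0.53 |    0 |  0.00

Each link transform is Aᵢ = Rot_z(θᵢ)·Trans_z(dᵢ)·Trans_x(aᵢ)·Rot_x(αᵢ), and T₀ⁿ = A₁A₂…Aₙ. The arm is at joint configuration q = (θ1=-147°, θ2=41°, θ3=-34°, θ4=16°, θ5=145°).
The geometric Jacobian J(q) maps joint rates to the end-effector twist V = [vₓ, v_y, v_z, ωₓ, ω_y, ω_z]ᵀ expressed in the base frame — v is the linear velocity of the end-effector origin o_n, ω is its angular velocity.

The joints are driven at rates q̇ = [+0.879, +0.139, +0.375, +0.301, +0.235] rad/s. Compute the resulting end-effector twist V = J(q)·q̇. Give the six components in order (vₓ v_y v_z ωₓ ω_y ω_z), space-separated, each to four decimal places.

1.1283 -1.0245 -0.3316 0.4261 -0.6055 1.1857

o_n = [-1.2690, -0.9443, -0.5350]
J₁: ẑ×o_n = [0.9443, -1.2690, 0.0000], ω = ẑ
J2: z=[0.5446, -0.8387, 0.0000] o=[-0.2516, -0.1634, 0.2400] → [0.6500, 0.4221, -1.2785, 0.5446, -0.8387, 0.0000]
J3: z=[0.5446, -0.8387, 0.0000] o=[-0.7263, -0.4717, -0.2520] → [0.2373, 0.1541, -0.7125, 0.5446, -0.8387, 0.0000]
J4: z=[-0.1022, -0.0664, 0.9925] o=[-1.0510, -0.6825, -0.2996] → [0.2755, -0.2404, 0.0123, -0.1022, -0.0664, 0.9925]
J5: z=[0.7530, -0.6572, 0.0336] o=[-1.5822, -1.2904, -0.2841] → [0.1532, 0.1994, 0.4665, 0.7530, -0.6572, 0.0336]
V = J·q̇ = [1.1283, -1.0245, -0.3316, 0.4261, -0.6055, 1.1857]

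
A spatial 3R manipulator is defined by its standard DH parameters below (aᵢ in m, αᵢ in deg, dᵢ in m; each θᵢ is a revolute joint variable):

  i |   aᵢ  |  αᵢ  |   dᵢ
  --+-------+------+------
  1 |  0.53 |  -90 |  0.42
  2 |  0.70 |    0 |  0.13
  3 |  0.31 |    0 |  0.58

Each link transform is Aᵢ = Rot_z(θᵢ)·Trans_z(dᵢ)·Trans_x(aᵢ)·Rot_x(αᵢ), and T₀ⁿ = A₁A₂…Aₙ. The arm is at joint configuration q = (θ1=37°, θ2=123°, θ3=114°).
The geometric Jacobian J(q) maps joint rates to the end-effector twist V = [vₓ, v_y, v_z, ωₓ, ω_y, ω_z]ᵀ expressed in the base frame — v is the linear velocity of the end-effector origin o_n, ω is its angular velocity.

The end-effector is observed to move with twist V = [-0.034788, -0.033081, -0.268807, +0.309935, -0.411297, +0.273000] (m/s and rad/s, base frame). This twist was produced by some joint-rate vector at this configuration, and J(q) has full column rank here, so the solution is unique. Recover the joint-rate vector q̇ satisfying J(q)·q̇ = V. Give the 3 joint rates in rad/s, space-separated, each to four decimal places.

0.2730 -0.4770 -0.0380

o_n = [-0.4433, 0.5549, 0.0929]
J₁: ẑ×o_n = [-0.5549, -0.4433, 0.0000], ω = ẑ
J2: z=[-0.6018, 0.7986, 0.0000] o=[0.4233, 0.3190, 0.4200] → [-0.2612, -0.1968, 0.5501, -0.6018, 0.7986, 0.0000]
J3: z=[-0.6018, 0.7986, 0.0000] o=[0.0406, 0.1933, -0.1671] → [0.2076, 0.1565, 0.1688, -0.6018, 0.7986, 0.0000]
q̇ = J⁺·V = [0.2730, -0.4770, -0.0380]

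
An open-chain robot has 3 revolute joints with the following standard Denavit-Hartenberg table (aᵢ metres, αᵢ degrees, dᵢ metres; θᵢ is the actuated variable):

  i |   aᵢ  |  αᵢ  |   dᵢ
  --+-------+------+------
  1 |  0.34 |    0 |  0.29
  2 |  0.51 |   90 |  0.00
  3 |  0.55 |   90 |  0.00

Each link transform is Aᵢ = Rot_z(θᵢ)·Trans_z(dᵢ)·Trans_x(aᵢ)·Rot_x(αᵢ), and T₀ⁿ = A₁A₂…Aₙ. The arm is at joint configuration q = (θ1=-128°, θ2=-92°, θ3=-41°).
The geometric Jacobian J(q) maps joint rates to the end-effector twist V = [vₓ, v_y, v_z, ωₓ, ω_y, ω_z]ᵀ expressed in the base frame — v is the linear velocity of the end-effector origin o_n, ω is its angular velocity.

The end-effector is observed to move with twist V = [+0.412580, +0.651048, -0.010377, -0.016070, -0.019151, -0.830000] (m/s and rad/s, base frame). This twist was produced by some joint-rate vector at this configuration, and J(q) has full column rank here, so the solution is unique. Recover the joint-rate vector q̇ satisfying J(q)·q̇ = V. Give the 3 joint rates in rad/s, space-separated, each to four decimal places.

-0.3280 -0.5020 -0.0250

o_n = [-0.9180, 0.3267, -0.0708]
J₁: ẑ×o_n = [-0.3267, -0.9180, 0.0000], ω = ẑ
J2: z=[0.0000, 0.0000, 1.0000] o=[-0.2093, -0.2679, 0.2900] → [-0.5946, -0.7087, 0.0000, 0.0000, 0.0000, 1.0000]
J3: z=[0.6428, 0.7660, 0.0000] o=[-0.6000, 0.0599, 0.2900] → [-0.2764, 0.2319, 0.4151, 0.6428, 0.7660, 0.0000]
q̇ = J⁺·V = [-0.3280, -0.5020, -0.0250]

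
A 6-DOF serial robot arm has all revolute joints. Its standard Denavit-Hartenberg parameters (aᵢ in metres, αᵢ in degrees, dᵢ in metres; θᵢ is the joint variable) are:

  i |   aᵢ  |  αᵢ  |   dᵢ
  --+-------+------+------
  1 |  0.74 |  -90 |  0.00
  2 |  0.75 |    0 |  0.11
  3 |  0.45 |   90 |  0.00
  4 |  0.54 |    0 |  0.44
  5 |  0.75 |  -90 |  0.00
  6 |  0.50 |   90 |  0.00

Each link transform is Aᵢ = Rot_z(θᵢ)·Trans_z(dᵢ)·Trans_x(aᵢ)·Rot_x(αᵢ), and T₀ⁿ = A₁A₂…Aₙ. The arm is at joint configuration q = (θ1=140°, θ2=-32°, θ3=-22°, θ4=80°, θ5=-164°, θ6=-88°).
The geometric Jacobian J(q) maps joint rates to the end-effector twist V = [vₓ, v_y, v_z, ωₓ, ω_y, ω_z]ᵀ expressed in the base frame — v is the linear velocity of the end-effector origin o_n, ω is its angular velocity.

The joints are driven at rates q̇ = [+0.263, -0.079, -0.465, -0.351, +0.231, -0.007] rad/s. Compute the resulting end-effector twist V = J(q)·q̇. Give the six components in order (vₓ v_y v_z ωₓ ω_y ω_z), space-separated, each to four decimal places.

0.2566 -0.5016 -0.0871 0.2789 0.4771 0.1868

o_n = [-0.6746, 0.7246, 1.4546]
J₁: ẑ×o_n = [-0.7246, -0.6746, 0.0000], ω = ẑ
J2: z=[-0.6428, -0.7660, 0.0000] o=[-0.5669, 0.4757, 0.0000] → [-1.1143, 0.9350, -0.2426, -0.6428, -0.7660, 0.0000]
J3: z=[-0.6428, -0.7660, 0.0000] o=[-1.1248, 0.8002, 0.3974] → [-0.8098, 0.6795, 0.3935, -0.6428, -0.7660, 0.0000]
J4: z=[0.6197, -0.5200, 0.5878] o=[-1.3274, 0.9703, 0.7615] → [-0.2161, -0.0458, 0.1872, 0.6197, -0.5200, 0.5878]
J5: z=[0.6197, -0.5200, 0.5878] o=[-1.4388, 0.3695, 1.0960] → [-0.3952, 0.2269, 0.6175, 0.6197, -0.5200, 0.5878]
J6: z=[-0.5150, 0.2957, 0.8046] o=[-0.9946, 0.9705, 1.1594] → [0.2851, 0.4095, 0.0320, -0.5150, 0.2957, 0.8046]
V = J·q̇ = [0.2566, -0.5016, -0.0871, 0.2789, 0.4771, 0.1868]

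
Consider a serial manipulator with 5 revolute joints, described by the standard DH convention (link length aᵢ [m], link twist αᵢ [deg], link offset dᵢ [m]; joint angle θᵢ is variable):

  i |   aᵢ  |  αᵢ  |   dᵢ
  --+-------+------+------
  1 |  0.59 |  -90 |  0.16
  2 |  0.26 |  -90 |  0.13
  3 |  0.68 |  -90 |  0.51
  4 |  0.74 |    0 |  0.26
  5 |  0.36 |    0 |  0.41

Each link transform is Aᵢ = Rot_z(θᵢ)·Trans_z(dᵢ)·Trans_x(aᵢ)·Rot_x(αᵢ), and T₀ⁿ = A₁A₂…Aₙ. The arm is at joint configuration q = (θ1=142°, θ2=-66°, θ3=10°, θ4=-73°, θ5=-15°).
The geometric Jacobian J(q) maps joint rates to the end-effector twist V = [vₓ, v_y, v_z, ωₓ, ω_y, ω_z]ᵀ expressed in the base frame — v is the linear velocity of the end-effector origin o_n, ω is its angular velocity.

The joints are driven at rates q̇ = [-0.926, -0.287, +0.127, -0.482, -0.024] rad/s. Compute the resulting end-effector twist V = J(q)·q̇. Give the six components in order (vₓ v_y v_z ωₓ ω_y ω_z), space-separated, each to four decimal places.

2.0938 1.2576 -0.0757 -0.2497 -0.0731 -0.8974

o_n = [-1.5101, 2.0524, 0.4674]
J₁: ẑ×o_n = [-2.0524, -1.5101, 0.0000], ω = ẑ
J2: z=[-0.6157, -0.7880, 0.0000] o=[-0.4649, 0.3632, 0.1600] → [-0.2422, 0.1892, -1.8636, -0.6157, -0.7880, 0.0000]
J3: z=[-0.7199, 0.5624, -0.4067] o=[-0.6283, 0.3259, 0.3975] → [0.7415, 0.4089, -0.7470, -0.7199, 0.5624, -0.4067]
J4: z=[0.6620, 0.7326, -0.1586] o=[-1.1374, 0.8735, 0.8019] → [-0.0580, 0.2806, 1.0535, 0.6620, 0.7326, -0.1586]
J5: z=[0.6620, 0.7326, -0.1586] o=[-1.5199, 1.5449, 0.6674] → [-0.0661, 0.1309, 0.3288, 0.6620, 0.7326, -0.1586]
V = J·q̇ = [2.0938, 1.2576, -0.0757, -0.2497, -0.0731, -0.8974]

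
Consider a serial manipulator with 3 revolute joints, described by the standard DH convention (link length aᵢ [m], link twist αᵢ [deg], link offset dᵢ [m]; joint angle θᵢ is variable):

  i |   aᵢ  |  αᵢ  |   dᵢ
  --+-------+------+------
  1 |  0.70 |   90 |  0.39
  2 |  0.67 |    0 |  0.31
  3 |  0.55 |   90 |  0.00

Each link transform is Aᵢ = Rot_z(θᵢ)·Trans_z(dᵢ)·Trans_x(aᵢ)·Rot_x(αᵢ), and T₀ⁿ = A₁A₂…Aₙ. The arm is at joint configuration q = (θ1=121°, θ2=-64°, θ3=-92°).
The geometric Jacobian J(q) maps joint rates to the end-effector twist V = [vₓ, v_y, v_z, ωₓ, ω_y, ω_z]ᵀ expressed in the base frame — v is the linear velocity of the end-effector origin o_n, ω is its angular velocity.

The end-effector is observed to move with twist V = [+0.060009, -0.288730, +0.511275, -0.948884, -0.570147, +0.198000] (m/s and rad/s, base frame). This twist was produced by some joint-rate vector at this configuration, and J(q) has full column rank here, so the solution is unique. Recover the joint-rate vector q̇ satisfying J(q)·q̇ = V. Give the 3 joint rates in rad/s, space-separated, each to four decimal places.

0.1980 -0.1530 -0.9540

o_n = [0.0127, 0.5808, -0.4359]
J₁: ẑ×o_n = [-0.5808, 0.0127, 0.0000], ω = ẑ
J2: z=[0.8572, 0.5150, 0.0000] o=[-0.3605, 0.6000, 0.3900] → [-0.4254, 0.7079, -0.2087, 0.8572, 0.5150, 0.0000]
J3: z=[0.8572, 0.5150, 0.0000] o=[-0.2461, 1.0114, -0.2122] → [-0.1152, 0.1918, -0.5025, 0.8572, 0.5150, 0.0000]
q̇ = J⁺·V = [0.1980, -0.1530, -0.9540]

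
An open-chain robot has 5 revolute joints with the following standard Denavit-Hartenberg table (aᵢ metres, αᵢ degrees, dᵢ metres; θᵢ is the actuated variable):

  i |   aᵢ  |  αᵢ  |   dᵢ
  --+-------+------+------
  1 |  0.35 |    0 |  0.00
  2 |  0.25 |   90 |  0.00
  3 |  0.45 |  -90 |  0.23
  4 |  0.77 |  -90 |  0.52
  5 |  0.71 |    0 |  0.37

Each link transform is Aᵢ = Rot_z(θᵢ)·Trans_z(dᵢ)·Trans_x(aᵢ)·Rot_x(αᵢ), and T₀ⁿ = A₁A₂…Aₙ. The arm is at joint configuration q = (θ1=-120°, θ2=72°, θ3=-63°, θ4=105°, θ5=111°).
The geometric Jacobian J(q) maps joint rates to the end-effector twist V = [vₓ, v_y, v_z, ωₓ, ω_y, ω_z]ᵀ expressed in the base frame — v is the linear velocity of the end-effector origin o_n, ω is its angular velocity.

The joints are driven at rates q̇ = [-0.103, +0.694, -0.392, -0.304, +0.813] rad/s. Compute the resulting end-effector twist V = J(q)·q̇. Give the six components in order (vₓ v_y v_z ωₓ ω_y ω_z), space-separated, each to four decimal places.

-0.1341 -0.3306 -0.0822 -0.2849 0.5877 1.1527

o_n = [0.0227, -0.2653, -0.0285]
J₁: ẑ×o_n = [0.2653, 0.0227, -0.0000], ω = ẑ
J2: z=[0.0000, 0.0000, 1.0000] o=[-0.1750, -0.3031, 0.0000] → [-0.0378, 0.1977, 0.0000, 0.0000, 0.0000, 1.0000]
J3: z=[-0.7431, -0.6691, 0.0000] o=[-0.0077, -0.4889, 0.0000] → [0.0191, -0.0212, -0.1458, -0.7431, -0.6691, 0.0000]
J4: z=[0.5962, -0.6621, 0.4540] o=[-0.0419, -0.7946, -0.4010] → [-0.4869, -0.1927, 0.3584, 0.5962, -0.6621, 0.4540]
J5: z=[-0.4858, 0.1527, 0.8606] o=[0.7603, -0.5740, 0.0127] → [-0.2720, -0.6548, -0.0373, -0.4858, 0.1527, 0.8606]
V = J·q̇ = [-0.1341, -0.3306, -0.0822, -0.2849, 0.5877, 1.1527]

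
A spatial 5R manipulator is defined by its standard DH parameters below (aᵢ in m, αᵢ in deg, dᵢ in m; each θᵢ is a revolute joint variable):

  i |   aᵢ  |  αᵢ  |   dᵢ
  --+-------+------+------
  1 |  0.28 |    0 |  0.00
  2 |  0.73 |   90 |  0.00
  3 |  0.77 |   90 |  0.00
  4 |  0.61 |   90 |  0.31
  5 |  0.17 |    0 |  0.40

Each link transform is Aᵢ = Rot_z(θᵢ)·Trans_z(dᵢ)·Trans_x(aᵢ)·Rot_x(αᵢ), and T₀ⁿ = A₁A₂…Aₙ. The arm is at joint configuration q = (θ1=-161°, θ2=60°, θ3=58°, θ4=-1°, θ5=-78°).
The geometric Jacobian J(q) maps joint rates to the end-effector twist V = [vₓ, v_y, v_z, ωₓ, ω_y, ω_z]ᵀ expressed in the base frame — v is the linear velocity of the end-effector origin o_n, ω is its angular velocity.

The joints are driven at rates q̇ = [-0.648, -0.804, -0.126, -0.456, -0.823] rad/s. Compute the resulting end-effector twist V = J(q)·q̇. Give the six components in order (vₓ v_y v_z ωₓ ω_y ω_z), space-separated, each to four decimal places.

-2.1569 0.0278 -0.3690 -0.6117 0.5051 -1.1982

o_n = [-0.1660, -1.7384, 1.1181]
J₁: ẑ×o_n = [1.7384, -0.1660, 0.0000], ω = ẑ
J2: z=[0.0000, 0.0000, 1.0000] o=[-0.2647, -0.0912, 0.0000] → [1.6472, 0.0987, -0.0000, 0.0000, 0.0000, 1.0000]
J3: z=[-0.9816, 0.1908, 0.0000] o=[-0.4040, -0.8077, 0.0000] → [0.2133, 1.0976, 0.8681, -0.9816, 0.1908, 0.0000]
J4: z=[-0.1618, -0.8325, -0.5299] o=[-0.4819, -1.2083, 0.6530] → [-0.6681, -0.0921, 0.3487, -0.1618, -0.8325, -0.5299]
J5: z=[0.9832, -0.1817, -0.0148] o=[-0.5833, -1.7856, 1.0060] → [-0.0197, -0.1165, 0.1223, 0.9832, -0.1817, -0.0148]
V = J·q̇ = [-2.1569, 0.0278, -0.3690, -0.6117, 0.5051, -1.1982]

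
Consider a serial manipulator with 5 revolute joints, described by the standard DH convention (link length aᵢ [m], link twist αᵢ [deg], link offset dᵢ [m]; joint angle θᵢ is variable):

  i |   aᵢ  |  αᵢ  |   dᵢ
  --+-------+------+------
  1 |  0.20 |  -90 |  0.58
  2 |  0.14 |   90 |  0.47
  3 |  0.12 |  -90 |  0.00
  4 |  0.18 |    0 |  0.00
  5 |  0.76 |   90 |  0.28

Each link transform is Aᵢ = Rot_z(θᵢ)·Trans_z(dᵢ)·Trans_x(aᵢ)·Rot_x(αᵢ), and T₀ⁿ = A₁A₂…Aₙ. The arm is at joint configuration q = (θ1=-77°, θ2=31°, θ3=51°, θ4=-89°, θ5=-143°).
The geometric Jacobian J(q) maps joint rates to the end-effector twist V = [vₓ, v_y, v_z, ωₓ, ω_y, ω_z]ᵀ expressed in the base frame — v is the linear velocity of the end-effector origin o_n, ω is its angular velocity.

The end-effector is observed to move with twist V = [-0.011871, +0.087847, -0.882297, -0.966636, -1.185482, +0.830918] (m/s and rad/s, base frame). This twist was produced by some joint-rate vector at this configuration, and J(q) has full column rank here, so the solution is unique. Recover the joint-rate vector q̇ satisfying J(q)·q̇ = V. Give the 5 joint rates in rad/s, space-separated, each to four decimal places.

o_n = [0.3082, 0.3465, 0.3726]
J₁: ẑ×o_n = [-0.3465, 0.3082, 0.0000], ω = ẑ
J2: z=[0.9744, 0.2250, 0.0000] o=[0.0450, -0.1949, 0.5800] → [-0.0466, 0.2021, 0.4682, 0.9744, 0.2250, 0.0000]
J3: z=[0.1159, -0.5018, 0.8572] o=[0.5299, -0.2061, 0.5079] → [-0.4057, -0.1744, -0.0472, 0.1159, -0.5018, 0.8572]
J4: z=[0.4633, 0.7906, 0.4003] o=[0.6354, -0.2482, 0.4690] → [-0.3142, -0.0863, 0.5342, 0.4633, 0.7906, 0.4003]
J5: z=[0.4633, 0.7906, 0.4003] o=[0.6590, -0.3396, 0.6222] → [-0.4720, -0.0247, 0.5952, 0.4633, 0.7906, 0.4003]
q̇ = J⁺·V = [0.8110, -0.5660, 0.5000, -0.2300, -0.7910]

0.8110 -0.5660 0.5000 -0.2300 -0.7910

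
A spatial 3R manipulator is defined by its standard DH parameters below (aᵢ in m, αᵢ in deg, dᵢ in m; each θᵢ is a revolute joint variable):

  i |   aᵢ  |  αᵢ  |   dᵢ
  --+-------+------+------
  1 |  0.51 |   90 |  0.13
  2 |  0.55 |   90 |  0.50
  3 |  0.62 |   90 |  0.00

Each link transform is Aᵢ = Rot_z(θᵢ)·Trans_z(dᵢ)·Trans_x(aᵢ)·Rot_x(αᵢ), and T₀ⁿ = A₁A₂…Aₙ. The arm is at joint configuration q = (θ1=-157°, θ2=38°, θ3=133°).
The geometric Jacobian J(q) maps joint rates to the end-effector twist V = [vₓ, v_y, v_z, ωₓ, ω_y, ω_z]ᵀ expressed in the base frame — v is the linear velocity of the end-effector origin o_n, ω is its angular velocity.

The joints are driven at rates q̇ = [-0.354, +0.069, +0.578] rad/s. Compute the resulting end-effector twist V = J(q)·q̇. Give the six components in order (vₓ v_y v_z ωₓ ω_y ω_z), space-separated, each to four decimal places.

o_n = [-0.9342, 0.6392, 0.2083]
J₁: ẑ×o_n = [-0.6392, -0.9342, 0.0000], ω = ẑ
J2: z=[-0.3907, 0.9205, 0.0000] o=[-0.4695, -0.1993, 0.1300] → [0.0721, 0.0306, 0.1002, -0.3907, 0.9205, 0.0000]
J3: z=[-0.5667, -0.2406, -0.7880] o=[-1.0638, 0.0916, 0.4686] → [0.4941, -0.2496, -0.2792, -0.5667, -0.2406, -0.7880]
V = J·q̇ = [0.5169, 0.1886, -0.1544, -0.3545, -0.0755, -0.8095]

0.5169 0.1886 -0.1544 -0.3545 -0.0755 -0.8095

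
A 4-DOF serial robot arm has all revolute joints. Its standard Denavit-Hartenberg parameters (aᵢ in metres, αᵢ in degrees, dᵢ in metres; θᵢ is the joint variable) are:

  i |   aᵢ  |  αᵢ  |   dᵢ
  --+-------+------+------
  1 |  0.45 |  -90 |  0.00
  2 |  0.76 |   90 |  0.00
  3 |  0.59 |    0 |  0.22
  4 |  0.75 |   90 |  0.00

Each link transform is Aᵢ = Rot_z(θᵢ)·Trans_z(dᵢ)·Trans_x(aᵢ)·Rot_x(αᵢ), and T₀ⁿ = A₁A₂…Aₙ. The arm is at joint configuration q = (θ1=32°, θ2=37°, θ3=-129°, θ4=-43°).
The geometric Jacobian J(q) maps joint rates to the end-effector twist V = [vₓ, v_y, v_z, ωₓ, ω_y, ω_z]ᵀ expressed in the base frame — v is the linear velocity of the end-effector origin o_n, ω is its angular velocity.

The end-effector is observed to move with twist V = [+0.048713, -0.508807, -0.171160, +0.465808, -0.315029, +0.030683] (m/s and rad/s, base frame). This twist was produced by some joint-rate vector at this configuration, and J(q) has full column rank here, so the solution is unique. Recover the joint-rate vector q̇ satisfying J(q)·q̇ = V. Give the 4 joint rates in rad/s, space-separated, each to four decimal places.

-0.2720 -0.5140 0.2540 0.1250

o_n = [0.5524, -0.3186, 0.3887]
J₁: ẑ×o_n = [0.3186, 0.5524, -0.0000], ω = ẑ
J2: z=[-0.5299, 0.8480, 0.0000] o=[0.3816, 0.2385, 0.0000] → [0.3297, 0.2060, 0.1503, -0.5299, 0.8480, 0.0000]
J3: z=[0.5104, 0.3189, 0.7986] o=[0.8964, 0.5601, -0.4574] → [0.9716, -0.7065, -0.3388, 0.5104, 0.3189, 0.7986]
J4: z=[0.5104, 0.3189, 0.7986] o=[1.0001, 0.0843, -0.0582] → [0.4643, -0.5857, -0.0628, 0.5104, 0.3189, 0.7986]
q̇ = J⁺·V = [-0.2720, -0.5140, 0.2540, 0.1250]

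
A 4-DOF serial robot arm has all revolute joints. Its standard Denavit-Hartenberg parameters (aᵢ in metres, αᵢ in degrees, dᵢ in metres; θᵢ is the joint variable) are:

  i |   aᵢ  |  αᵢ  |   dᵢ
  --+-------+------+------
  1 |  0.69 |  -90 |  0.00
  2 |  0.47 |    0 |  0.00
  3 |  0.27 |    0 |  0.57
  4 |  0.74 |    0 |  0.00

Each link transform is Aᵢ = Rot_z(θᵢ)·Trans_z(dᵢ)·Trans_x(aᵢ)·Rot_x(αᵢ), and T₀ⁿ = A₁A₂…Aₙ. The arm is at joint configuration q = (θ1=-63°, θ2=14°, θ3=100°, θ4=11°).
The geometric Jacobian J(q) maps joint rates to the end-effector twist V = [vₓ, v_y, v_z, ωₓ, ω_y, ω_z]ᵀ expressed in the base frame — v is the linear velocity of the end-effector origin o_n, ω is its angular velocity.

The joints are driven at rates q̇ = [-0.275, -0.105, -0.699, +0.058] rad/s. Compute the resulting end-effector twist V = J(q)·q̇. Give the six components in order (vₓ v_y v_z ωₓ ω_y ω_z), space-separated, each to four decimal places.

0.2220 -0.8063 -0.3570 -0.6647 -0.3387 -0.2750

o_n = [0.7856, -0.2863, -0.9665]
J₁: ẑ×o_n = [0.2863, 0.7856, -0.0000], ω = ẑ
J2: z=[0.8910, 0.4540, 0.0000] o=[0.3133, -0.6148, 0.0000] → [-0.4388, 0.8612, 0.0782, 0.8910, 0.4540, 0.0000]
J3: z=[0.8910, 0.4540, 0.0000] o=[0.5203, -1.0211, -0.1137] → [-0.3872, 0.7599, 0.5343, 0.8910, 0.4540, 0.0000]
J4: z=[0.8910, 0.4540, 0.0000] o=[0.9783, -0.6645, -0.3604] → [-0.2752, 0.5401, 0.4244, 0.8910, 0.4540, 0.0000]
V = J·q̇ = [0.2220, -0.8063, -0.3570, -0.6647, -0.3387, -0.2750]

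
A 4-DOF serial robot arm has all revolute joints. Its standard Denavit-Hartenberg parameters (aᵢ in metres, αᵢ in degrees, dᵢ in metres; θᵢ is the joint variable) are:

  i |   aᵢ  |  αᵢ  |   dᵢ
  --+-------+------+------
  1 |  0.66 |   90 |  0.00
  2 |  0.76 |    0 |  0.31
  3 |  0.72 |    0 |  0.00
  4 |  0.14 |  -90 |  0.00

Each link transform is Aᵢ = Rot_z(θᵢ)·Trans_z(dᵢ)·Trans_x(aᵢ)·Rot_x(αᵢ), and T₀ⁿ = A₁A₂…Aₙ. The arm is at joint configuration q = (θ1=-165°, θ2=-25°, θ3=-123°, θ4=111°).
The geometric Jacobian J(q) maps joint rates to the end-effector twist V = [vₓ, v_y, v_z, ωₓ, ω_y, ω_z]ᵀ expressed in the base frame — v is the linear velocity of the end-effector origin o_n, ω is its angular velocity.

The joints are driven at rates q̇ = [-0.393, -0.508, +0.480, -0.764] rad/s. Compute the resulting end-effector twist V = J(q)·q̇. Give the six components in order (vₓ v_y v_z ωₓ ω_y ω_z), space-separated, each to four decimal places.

0.2636 0.4165 -0.4214 0.2050 -0.7650 -0.3930

o_n = [-0.9013, 0.0794, -0.7870]
J₁: ẑ×o_n = [-0.0794, -0.9013, 0.0000], ω = ẑ
J2: z=[-0.2588, 0.9659, 0.0000] o=[-0.6375, -0.1708, 0.0000] → [-0.7602, -0.2037, 0.1900, -0.2588, 0.9659, 0.0000]
J3: z=[-0.2588, 0.9659, 0.0000] o=[-1.3831, -0.0497, -0.3212] → [-0.4499, -0.1206, -0.4988, -0.2588, 0.9659, 0.0000]
J4: z=[-0.2588, 0.9659, 0.0000] o=[-0.7933, 0.1084, -0.7027] → [-0.0814, -0.0218, 0.1118, -0.2588, 0.9659, 0.0000]
V = J·q̇ = [0.2636, 0.4165, -0.4214, 0.2050, -0.7650, -0.3930]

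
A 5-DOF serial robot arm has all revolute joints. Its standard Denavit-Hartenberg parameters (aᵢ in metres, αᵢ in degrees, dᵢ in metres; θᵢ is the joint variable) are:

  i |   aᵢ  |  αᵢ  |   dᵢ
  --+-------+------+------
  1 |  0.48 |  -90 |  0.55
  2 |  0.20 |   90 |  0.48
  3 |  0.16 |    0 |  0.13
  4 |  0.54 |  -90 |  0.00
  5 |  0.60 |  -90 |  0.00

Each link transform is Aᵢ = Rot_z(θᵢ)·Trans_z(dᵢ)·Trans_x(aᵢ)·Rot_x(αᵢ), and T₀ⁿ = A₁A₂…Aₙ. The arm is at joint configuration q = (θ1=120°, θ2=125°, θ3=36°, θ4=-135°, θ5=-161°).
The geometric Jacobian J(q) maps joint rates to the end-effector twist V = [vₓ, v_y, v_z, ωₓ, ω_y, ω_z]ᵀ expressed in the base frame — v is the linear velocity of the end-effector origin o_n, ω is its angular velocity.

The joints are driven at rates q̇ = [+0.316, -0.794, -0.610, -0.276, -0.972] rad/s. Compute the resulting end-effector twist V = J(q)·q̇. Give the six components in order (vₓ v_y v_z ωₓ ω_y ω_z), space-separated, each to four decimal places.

-0.0726 -0.4346 0.2850 0.6435 0.1693 1.6106

o_n = [-0.7980, 0.1802, 0.0900]
J₁: ẑ×o_n = [-0.1802, -0.7980, 0.0000], ω = ẑ
J2: z=[-0.8660, -0.5000, 0.0000] o=[-0.2400, 0.4157, 0.5500] → [0.2300, -0.3983, -0.0751, -0.8660, -0.5000, 0.0000]
J3: z=[-0.4096, 0.7094, -0.5736] o=[-0.5983, 0.0763, 0.3862] → [-0.1505, -0.0067, 0.0991, -0.4096, 0.7094, -0.5736]
J4: z=[-0.4096, 0.7094, -0.5736] o=[-0.6959, 0.0572, 0.2056] → [-0.0114, 0.0113, 0.0221, -0.4096, 0.7094, -0.5736]
J5: z=[0.4187, -0.4124, -0.8091] o=[-0.2582, 0.3659, 0.2748] → [-0.0740, 0.5141, -0.3004, 0.4187, -0.4124, -0.8091]
V = J·q̇ = [-0.0726, -0.4346, 0.2850, 0.6435, 0.1693, 1.6106]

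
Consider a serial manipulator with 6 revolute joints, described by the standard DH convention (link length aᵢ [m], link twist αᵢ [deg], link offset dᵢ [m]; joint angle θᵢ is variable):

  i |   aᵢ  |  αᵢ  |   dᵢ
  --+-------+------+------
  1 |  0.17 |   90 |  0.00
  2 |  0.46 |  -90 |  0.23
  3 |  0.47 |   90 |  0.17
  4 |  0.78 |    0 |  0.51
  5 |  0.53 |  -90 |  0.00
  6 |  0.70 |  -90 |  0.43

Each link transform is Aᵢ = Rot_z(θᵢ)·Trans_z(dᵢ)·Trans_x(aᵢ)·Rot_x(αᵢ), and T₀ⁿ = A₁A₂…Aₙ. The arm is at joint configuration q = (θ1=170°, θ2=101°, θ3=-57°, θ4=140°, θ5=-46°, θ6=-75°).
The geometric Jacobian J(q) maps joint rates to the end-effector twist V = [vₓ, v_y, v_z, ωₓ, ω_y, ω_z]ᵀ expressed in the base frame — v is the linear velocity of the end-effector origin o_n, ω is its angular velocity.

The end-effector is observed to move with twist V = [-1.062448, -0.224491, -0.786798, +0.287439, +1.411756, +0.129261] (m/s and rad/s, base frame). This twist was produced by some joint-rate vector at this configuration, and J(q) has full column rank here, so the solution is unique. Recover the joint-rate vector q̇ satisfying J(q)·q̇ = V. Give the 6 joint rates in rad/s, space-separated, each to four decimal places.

-0.5500 0.7420 -0.1590 -0.2680 0.0830 -0.9550

o_n = [1.0398, 0.1901, -1.1067]
J₁: ẑ×o_n = [-0.1901, 1.0398, 0.0000], ω = ẑ
J2: z=[0.1736, 0.9848, 0.0000] o=[-0.1674, 0.0295, 0.0000] → [-1.0899, 0.1922, -1.1610, 0.1736, 0.9848, 0.0000]
J3: z=[0.9667, -0.1705, -0.1908] o=[-0.0410, 0.2408, 0.4515] → [0.2559, 1.3002, 0.1352, 0.9667, -0.1705, -0.1908]
J4: z=[-0.0630, 0.5642, -0.8233] o=[0.2399, 0.5915, 0.6704] → [-1.3331, -0.7705, -0.4260, -0.0630, 0.5642, -0.8233]
J5: z=[-0.0630, 0.5642, -0.8233] o=[0.5442, 0.3110, -0.1646] → [-0.6311, -0.4673, -0.2719, -0.0630, 0.5642, -0.8233]
J6: z=[-0.3148, -0.7940, -0.5200] o=[1.0462, 0.1911, -0.2852] → [0.6518, -0.2553, -0.0048, -0.3148, -0.7940, -0.5200]
q̇ = J⁺·V = [-0.5500, 0.7420, -0.1590, -0.2680, 0.0830, -0.9550]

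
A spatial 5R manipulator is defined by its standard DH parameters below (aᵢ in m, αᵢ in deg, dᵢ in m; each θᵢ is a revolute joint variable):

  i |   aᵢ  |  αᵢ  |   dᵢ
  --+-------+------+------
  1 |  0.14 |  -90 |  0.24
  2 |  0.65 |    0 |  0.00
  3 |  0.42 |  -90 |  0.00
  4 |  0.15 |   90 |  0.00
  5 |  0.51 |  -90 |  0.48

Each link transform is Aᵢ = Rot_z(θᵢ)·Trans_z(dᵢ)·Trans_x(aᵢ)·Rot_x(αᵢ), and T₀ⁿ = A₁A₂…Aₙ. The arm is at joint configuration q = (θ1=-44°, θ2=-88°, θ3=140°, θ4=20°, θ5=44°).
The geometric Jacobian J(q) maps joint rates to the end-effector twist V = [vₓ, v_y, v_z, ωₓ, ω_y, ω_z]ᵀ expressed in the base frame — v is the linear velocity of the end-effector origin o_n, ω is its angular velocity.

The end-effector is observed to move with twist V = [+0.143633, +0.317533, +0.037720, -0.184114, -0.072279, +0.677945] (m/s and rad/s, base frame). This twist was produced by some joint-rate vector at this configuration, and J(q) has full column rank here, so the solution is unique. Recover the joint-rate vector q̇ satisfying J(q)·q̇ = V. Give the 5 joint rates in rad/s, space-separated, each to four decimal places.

0.7270 -0.1650 0.0180 0.0950 -0.0350

o_n = [0.5805, -0.1793, -0.1716]
J₁: ẑ×o_n = [0.1793, 0.5805, -0.0000], ω = ẑ
J2: z=[0.6947, 0.7193, 0.0000] o=[0.1007, -0.0973, 0.2400] → [-0.2961, 0.2859, -0.4022, 0.6947, 0.7193, 0.0000]
J3: z=[0.6947, 0.7193, 0.0000] o=[0.1170, -0.1130, 0.8896] → [-0.7633, 0.7372, -0.3795, 0.6947, 0.7193, 0.0000]
J4: z=[-0.5668, 0.5474, -0.6157] o=[0.3030, -0.2926, 0.5586] → [-0.3300, -0.5848, -0.2161, -0.5668, 0.5474, -0.6157]
J5: z=[0.8042, 0.5297, -0.2695] o=[0.3298, -0.3898, 0.4476] → [-0.2712, 0.4304, 0.0365, 0.8042, 0.5297, -0.2695]
q̇ = J⁺·V = [0.7270, -0.1650, 0.0180, 0.0950, -0.0350]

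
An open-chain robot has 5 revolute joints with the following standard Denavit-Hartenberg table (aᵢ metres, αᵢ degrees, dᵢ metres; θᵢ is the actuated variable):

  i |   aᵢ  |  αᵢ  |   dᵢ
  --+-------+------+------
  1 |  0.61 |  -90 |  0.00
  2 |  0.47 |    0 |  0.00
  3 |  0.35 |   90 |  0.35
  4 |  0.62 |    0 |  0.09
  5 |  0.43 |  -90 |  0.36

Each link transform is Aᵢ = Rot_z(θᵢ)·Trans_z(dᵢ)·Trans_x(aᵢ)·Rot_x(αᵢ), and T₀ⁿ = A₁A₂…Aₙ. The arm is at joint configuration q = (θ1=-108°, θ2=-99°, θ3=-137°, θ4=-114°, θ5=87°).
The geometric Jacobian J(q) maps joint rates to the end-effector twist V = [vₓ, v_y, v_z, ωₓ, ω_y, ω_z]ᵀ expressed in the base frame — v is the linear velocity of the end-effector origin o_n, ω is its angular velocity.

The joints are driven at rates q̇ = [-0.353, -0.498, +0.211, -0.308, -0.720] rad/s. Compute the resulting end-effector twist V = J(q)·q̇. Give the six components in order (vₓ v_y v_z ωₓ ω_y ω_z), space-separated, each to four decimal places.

-0.5219 0.1486 0.3043 -0.0096 0.8992 0.2219

o_n = [-0.5894, -0.4820, -0.1862]
J₁: ẑ×o_n = [0.4820, -0.5894, 0.0000], ω = ẑ
J2: z=[0.9511, -0.3090, 0.0000] o=[-0.1885, -0.5801, 0.0000] → [0.0575, 0.1770, -0.0306, 0.9511, -0.3090, 0.0000]
J3: z=[0.9511, -0.3090, 0.0000] o=[-0.1658, -0.5102, 0.4642] → [0.2010, 0.6185, -0.1041, 0.9511, -0.3090, 0.0000]
J4: z=[-0.2562, -0.7885, -0.5592] o=[0.2276, -0.4322, 0.1741] → [0.2562, 0.3646, -0.6314, -0.2562, -0.7885, -0.5592]
J5: z=[-0.2562, -0.7885, -0.5592] o=[-0.3777, -0.4623, 0.3328] → [0.3981, -0.0146, -0.1618, -0.2562, -0.7885, -0.5592]
V = J·q̇ = [-0.5219, 0.1486, 0.3043, -0.0096, 0.8992, 0.2219]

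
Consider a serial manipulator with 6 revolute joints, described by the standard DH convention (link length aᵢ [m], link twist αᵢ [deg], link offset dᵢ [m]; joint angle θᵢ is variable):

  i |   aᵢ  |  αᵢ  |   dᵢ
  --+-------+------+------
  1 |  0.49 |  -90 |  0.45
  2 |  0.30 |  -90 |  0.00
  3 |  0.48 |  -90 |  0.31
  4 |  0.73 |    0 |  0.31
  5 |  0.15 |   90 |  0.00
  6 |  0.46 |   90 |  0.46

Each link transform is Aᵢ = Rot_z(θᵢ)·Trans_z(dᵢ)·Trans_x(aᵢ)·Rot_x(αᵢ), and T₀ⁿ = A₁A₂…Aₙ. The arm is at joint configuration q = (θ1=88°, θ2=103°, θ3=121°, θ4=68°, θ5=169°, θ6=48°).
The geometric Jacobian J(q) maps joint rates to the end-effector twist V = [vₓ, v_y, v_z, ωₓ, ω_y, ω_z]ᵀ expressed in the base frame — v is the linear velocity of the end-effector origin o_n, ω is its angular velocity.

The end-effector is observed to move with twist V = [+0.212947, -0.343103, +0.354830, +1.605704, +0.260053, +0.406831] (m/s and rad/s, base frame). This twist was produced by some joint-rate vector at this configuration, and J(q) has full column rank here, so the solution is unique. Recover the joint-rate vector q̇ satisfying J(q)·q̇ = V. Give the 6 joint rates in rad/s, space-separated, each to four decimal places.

0.7180 -0.7840 -0.7520 -0.6840 0.0670 -0.6870

o_n = [-0.2066, 0.7971, 0.7090]
J₁: ẑ×o_n = [-0.7971, -0.2066, 0.0000], ω = ẑ
J2: z=[-0.9994, 0.0349, 0.0000] o=[0.0171, 0.4897, 0.4500] → [0.0090, 0.2588, -0.2994, -0.9994, 0.0349, 0.0000]
J3: z=[-0.0340, -0.9738, 0.2250] o=[0.0147, 0.4223, 0.1577] → [-0.6212, -0.0310, -0.2283, -0.0340, -0.9738, 0.2250]
J4: z=[-0.5080, 0.2107, 0.8352] o=[0.4173, 0.1616, 0.4683] → [-0.4800, -0.3988, -0.1914, -0.5080, 0.2107, 0.8352]
J5: z=[-0.5080, 0.2107, 0.8352] o=[0.5182, 0.9095, 0.7122] → [0.0932, -0.6070, 0.2098, -0.5080, 0.2107, 0.8352]
J6: z=[-0.7033, 0.4583, -0.5434] o=[0.4436, 0.7800, 0.6995] → [0.0136, 0.3600, 0.2860, -0.7033, 0.4583, -0.5434]
q̇ = J⁺·V = [0.7180, -0.7840, -0.7520, -0.6840, 0.0670, -0.6870]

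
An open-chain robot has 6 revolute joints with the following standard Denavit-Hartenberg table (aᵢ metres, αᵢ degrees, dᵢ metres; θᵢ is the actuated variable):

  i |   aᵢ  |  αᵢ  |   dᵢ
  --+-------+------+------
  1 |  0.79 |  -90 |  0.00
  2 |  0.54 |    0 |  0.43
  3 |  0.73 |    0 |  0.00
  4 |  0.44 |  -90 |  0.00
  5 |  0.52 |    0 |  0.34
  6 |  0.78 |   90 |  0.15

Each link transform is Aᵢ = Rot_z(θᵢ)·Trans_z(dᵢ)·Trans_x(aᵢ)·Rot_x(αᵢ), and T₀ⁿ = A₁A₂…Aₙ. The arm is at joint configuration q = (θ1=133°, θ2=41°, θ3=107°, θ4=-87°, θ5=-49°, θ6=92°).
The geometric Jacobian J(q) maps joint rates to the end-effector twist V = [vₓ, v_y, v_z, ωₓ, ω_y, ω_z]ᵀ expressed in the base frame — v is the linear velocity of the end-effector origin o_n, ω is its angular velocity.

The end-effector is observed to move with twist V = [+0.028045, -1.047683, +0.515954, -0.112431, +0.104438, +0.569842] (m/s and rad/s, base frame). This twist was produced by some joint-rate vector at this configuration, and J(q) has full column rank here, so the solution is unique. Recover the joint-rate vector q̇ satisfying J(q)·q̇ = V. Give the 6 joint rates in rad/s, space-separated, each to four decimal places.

0.4850 0.5150 0.4620 -0.9660 -0.5970 0.4220

o_n = [-0.7616, 0.3908, -2.1608]
J₁: ẑ×o_n = [-0.3908, -0.7616, 0.0000], ω = ẑ
J2: z=[-0.7314, -0.6820, 0.0000] o=[-0.5388, 0.5778, 0.0000] → [1.4737, -1.5803, -0.0152, -0.7314, -0.6820, 0.0000]
J3: z=[-0.7314, -0.6820, 0.0000] o=[-1.1312, 0.5826, -0.3543] → [1.2321, -1.3212, 0.3924, -0.7314, -0.6820, 0.0000]
J4: z=[-0.7314, -0.6820, 0.0000] o=[-0.7090, 0.1298, -0.7411] → [0.9682, -1.0383, -0.2267, -0.7314, -0.6820, 0.0000]
J5: z=[0.5965, -0.6397, -0.4848] o=[-0.8545, 0.2858, -1.1259] → [0.7128, 0.5722, 0.1220, 0.5965, -0.6397, -0.4848]
J6: z=[0.5965, -0.6397, -0.4848] o=[-1.0515, -0.0784, -1.5892] → [0.5931, 0.2004, 0.4653, 0.5965, -0.6397, -0.4848]
q̇ = J⁺·V = [0.4850, 0.5150, 0.4620, -0.9660, -0.5970, 0.4220]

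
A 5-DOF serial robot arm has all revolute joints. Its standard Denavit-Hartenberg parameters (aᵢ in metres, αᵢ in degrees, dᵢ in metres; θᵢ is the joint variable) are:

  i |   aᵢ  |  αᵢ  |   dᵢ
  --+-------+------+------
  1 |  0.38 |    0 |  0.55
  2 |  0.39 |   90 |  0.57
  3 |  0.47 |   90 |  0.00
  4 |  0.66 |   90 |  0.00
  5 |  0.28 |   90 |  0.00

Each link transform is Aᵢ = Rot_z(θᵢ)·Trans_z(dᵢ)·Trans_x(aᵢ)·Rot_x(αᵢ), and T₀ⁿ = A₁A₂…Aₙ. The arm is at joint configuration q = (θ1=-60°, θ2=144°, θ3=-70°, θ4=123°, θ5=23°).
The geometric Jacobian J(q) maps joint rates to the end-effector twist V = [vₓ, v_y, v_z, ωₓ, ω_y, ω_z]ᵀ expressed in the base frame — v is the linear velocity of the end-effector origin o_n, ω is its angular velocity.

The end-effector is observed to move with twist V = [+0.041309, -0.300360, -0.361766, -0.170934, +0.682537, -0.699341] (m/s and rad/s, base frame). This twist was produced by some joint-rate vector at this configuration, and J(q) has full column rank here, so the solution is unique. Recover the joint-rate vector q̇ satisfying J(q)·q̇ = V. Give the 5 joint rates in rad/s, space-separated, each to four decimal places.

o_n = [0.9844, -0.1341, 1.1106]
J₁: ẑ×o_n = [0.1341, 0.9844, -0.0000], ω = ẑ
J2: z=[0.0000, 0.0000, 1.0000] o=[0.1900, -0.3291, 0.5500] → [-0.1950, 0.7944, 0.0000, 0.0000, 0.0000, 1.0000]
J3: z=[0.9945, -0.1045, 0.0000] o=[0.2308, 0.0588, 1.1200] → [0.0010, 0.0093, -0.1130, 0.9945, -0.1045, 0.0000]
J4: z=[-0.0982, -0.9345, -0.3420] o=[0.2476, 0.2186, 0.6783] → [-0.5246, -0.2096, 0.7233, -0.0982, -0.9345, -0.3420]
J5: z=[0.5716, 0.2283, -0.7881] o=[0.7852, 0.0385, 1.0161] → [-0.1144, -0.2110, -0.1441, 0.5716, 0.2283, -0.7881]
q̇ = J⁺·V = [-0.3700, 0.2030, -0.7130, -0.4390, 0.8660]

-0.3700 0.2030 -0.7130 -0.4390 0.8660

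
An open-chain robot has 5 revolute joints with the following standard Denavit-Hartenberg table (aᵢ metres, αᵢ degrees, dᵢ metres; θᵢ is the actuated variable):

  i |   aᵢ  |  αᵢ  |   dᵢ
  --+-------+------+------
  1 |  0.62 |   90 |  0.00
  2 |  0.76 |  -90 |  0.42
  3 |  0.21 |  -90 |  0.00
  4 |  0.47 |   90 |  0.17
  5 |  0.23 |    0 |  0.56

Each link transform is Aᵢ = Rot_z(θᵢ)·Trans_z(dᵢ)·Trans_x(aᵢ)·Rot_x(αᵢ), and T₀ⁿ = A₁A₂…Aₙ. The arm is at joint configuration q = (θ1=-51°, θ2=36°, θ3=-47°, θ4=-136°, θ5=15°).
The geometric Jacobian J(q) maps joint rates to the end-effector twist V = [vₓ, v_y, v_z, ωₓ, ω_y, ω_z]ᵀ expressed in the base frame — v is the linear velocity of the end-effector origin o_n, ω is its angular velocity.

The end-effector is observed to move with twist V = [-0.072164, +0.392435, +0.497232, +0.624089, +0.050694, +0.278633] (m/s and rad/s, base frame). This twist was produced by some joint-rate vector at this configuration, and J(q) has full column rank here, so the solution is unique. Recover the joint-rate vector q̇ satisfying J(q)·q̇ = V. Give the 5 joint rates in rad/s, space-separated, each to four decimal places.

0.2180 0.0650 0.0550 0.6320 0.2970

o_n = [0.7787, -0.5936, 0.3371]
J₁: ẑ×o_n = [0.5936, 0.7787, -0.0000], ω = ẑ
J2: z=[-0.7771, -0.6293, 0.0000] o=[0.3902, -0.4818, 0.0000] → [-0.2122, 0.2620, 0.3313, -0.7771, -0.6293, 0.0000]
J3: z=[-0.3699, 0.4568, 0.8090] o=[0.4507, -1.2240, 0.4467] → [-0.5601, 0.2248, -0.3830, -0.3699, 0.4568, 0.8090]
J4: z=[0.9024, -0.0306, 0.4299] o=[0.4043, -1.4107, 0.5309] → [-0.3453, 0.3358, 0.7488, 0.9024, -0.0306, 0.4299]
J5: z=[0.4197, 0.2890, -0.8604] o=[0.5117, -0.9662, 0.7326] → [0.2063, -0.0638, 0.0792, 0.4197, 0.2890, -0.8604]
q̇ = J⁺·V = [0.2180, 0.0650, 0.0550, 0.6320, 0.2970]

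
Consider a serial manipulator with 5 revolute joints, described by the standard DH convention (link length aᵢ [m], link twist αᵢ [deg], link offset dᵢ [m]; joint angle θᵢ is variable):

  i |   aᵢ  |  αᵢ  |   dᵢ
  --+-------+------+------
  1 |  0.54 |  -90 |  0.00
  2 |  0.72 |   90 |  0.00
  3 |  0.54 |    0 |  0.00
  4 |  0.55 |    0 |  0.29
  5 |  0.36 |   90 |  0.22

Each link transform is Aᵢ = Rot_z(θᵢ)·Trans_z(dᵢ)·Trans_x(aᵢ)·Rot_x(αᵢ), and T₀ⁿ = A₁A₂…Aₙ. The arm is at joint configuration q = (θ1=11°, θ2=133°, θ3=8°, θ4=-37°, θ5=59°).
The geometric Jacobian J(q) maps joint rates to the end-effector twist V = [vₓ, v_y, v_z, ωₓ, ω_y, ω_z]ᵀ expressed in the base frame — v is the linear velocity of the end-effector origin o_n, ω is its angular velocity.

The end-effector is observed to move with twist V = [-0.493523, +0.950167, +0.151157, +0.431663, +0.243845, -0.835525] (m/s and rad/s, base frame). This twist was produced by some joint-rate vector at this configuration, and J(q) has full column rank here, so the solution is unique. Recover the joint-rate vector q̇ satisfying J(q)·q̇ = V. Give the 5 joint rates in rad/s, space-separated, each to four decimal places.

-0.3970 0.1570 0.6000 0.0520 -0.0090

o_n = [-0.4724, -0.1035, -1.8453]
J₁: ẑ×o_n = [0.1035, -0.4724, 0.0000], ω = ẑ
J2: z=[-0.1908, 0.9816, 0.0000] o=[0.5301, 0.1030, 0.0000] → [-1.8114, -0.3521, 1.0234, -0.1908, 0.9816, 0.0000]
J3: z=[0.7179, 0.1395, -0.6820] o=[0.0481, 0.0093, -0.5266] → [-0.2610, 1.3017, -0.0084, 0.7179, 0.1395, -0.6820]
J4: z=[0.7179, 0.1395, -0.6820] o=[-0.3243, 0.0135, -0.9177] → [-0.2093, 0.7670, -0.0634, 0.7179, 0.1395, -0.6820]
J5: z=[0.7179, 0.1395, -0.6820] o=[-0.3872, -0.2703, -1.4673] → [0.0610, 0.3295, 0.1316, 0.7179, 0.1395, -0.6820]
q̇ = J⁺·V = [-0.3970, 0.1570, 0.6000, 0.0520, -0.0090]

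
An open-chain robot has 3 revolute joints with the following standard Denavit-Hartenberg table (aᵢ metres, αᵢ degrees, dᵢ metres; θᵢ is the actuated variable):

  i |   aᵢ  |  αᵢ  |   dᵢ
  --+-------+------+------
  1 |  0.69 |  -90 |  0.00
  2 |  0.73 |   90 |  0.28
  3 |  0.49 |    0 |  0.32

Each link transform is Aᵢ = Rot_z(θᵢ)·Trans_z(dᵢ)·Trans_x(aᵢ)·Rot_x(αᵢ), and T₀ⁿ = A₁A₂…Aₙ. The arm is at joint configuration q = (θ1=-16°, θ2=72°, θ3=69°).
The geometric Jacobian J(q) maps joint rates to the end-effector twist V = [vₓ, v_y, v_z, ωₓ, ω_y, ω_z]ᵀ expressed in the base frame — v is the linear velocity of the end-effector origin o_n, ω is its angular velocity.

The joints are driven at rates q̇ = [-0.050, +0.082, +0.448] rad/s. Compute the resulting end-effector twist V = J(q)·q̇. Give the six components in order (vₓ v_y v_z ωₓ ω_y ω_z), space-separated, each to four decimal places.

-0.0814 0.0389 0.1470 0.4322 -0.0386 0.0884

o_n = [1.4281, 0.3577, -0.7624]
J₁: ẑ×o_n = [-0.3577, 1.4281, 0.0000], ω = ẑ
J2: z=[0.2756, 0.9613, 0.0000] o=[0.6633, -0.1902, 0.0000] → [-0.7329, 0.2101, -0.5842, 0.2756, 0.9613, 0.0000]
J3: z=[0.9142, -0.2621, 0.3090] o=[0.9573, 0.0168, -0.6943] → [-0.0875, 0.2078, 0.4351, 0.9142, -0.2621, 0.3090]
V = J·q̇ = [-0.0814, 0.0389, 0.1470, 0.4322, -0.0386, 0.0884]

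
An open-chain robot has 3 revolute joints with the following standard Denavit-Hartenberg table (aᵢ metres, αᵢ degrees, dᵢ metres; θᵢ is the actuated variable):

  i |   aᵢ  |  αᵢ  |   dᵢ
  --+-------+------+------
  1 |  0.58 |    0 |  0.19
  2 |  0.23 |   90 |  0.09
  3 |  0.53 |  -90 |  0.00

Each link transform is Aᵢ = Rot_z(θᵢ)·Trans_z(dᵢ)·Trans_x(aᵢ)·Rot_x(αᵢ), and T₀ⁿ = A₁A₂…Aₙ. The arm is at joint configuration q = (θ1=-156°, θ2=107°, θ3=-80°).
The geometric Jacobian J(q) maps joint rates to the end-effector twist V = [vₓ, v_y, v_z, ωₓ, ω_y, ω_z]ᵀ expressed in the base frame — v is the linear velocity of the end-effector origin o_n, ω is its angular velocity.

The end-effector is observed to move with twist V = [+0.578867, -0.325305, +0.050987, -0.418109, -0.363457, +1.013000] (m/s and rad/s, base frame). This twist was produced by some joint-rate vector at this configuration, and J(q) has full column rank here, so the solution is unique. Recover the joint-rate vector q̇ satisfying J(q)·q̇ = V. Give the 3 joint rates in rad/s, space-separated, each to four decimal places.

o_n = [-0.3186, -0.4789, -0.2419]
J₁: ẑ×o_n = [0.4789, -0.3186, 0.0000], ω = ẑ
J2: z=[0.0000, 0.0000, 1.0000] o=[-0.5299, -0.2359, 0.1900] → [0.2430, 0.2113, -0.0000, 0.0000, 0.0000, 1.0000]
J3: z=[-0.7547, -0.6561, 0.0000] o=[-0.3790, -0.4095, 0.2800] → [0.3424, -0.3939, 0.0920, -0.7547, -0.6561, 0.0000]
q̇ = J⁺·V = [0.6060, 0.4070, 0.5540]

0.6060 0.4070 0.5540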